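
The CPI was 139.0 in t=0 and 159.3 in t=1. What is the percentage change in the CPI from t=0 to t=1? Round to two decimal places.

14.60%

Change = (159.3 − 139.0) / 139.0 × 100
       = 20.3 / 139.0 × 100 = 14.6043%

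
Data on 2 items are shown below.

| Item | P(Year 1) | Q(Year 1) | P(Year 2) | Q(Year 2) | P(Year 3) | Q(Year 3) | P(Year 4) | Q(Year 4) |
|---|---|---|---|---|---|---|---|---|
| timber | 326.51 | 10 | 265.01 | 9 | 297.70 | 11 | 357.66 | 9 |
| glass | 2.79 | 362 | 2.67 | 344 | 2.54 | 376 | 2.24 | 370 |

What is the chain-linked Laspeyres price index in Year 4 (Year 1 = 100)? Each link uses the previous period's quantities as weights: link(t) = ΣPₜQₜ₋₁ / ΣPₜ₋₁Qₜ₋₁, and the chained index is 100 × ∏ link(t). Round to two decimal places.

Link Year 1→Year 2:
ΣP(Year 2)Q(Year 1) = 265.01×10 + 2.67×362 = 2650.1 + 966.54 = 3616.64
ΣP(Year 1)Q(Year 1) = 326.51×10 + 2.79×362 = 3265.1 + 1009.98 = 4275.08
link = 3616.64/4275.08 = 0.845982
Link Year 2→Year 3:
ΣP(Year 3)Q(Year 2) = 297.70×9 + 2.54×344 = 2679.3 + 873.76 = 3553.06
ΣP(Year 2)Q(Year 2) = 265.01×9 + 2.67×344 = 2385.09 + 918.48 = 3303.57
link = 3553.06/3303.57 = 1.075521
Link Year 3→Year 4:
ΣP(Year 4)Q(Year 3) = 357.66×11 + 2.24×376 = 3934.26 + 842.24 = 4776.5
ΣP(Year 3)Q(Year 3) = 297.70×11 + 2.54×376 = 3274.7 + 955.04 = 4229.74
link = 4776.5/4229.74 = 1.129266
Chained index = 100 × 0.845982 × 1.075521 × 1.129266 = 102.7487

102.75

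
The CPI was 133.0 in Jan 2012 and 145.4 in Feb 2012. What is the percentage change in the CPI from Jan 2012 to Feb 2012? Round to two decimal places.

Change = (145.4 − 133.0) / 133.0 × 100
       = 12.4 / 133.0 × 100 = 9.3233%

9.32%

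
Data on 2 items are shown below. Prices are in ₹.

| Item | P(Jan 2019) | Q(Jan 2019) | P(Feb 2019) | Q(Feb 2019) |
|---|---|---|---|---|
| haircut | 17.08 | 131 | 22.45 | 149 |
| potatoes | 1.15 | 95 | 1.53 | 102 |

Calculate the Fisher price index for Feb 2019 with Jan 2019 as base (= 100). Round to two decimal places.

Laspeyres component (base-period weights):
ΣP(Feb 2019)Q(Jan 2019) = 22.45×131 + 1.53×95 = 2940.95 + 145.35 = 3086.3
ΣP(Jan 2019)Q(Jan 2019) = 17.08×131 + 1.15×95 = 2237.48 + 109.25 = 2346.73
L = 3086.3 / 2346.73 × 100 = 131.5149
Paasche component (current-period weights):
ΣP(Feb 2019)Q(Feb 2019) = 22.45×149 + 1.53×102 = 3345.05 + 156.06 = 3501.11
ΣP(Jan 2019)Q(Feb 2019) = 17.08×149 + 1.15×102 = 2544.92 + 117.3 = 2662.22
P = 3501.11 / 2662.22 × 100 = 131.5109
Fisher = √(L × P) = √(131.5149 × 131.5109) = 131.5129

131.51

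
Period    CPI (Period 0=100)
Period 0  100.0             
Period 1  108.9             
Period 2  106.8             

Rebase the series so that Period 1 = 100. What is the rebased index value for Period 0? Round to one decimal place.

91.8

Rebased(Period 0) = 100.0 / 108.9 × 100 = 91.8274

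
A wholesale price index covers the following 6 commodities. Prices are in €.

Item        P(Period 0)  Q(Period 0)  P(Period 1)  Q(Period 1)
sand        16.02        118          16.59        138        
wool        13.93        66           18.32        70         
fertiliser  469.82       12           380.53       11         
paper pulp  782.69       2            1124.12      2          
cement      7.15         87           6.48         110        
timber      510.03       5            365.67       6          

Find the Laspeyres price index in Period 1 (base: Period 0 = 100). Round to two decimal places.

Laspeyres price index uses base-period quantities as weights.
ΣP(Period 1)·Q(Period 0) = 16.59×118 + 18.32×66 + 380.53×12 + 1124.12×2 + 6.48×87 + 365.67×5 = 1957.62 + 1209.12 + 4566.36 + 2248.24 + 563.76 + 1828.35 = 12373.45
ΣP(Period 0)·Q(Period 0) = 16.02×118 + 13.93×66 + 469.82×12 + 782.69×2 + 7.15×87 + 510.03×5 = 1890.36 + 919.38 + 5637.84 + 1565.38 + 622.05 + 2550.15 = 13185.16
Index = 12373.45 / 13185.16 × 100 = 93.8438

93.84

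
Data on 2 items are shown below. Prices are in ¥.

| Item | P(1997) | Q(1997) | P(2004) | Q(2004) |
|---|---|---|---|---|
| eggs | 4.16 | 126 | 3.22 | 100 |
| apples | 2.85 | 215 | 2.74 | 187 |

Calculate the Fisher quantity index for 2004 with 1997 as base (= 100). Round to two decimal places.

83.67

Laspeyres component (base-period weights):
ΣP(1997)Q(2004) = 4.16×100 + 2.85×187 = 416 + 532.95 = 948.95
ΣP(1997)Q(1997) = 4.16×126 + 2.85×215 = 524.16 + 612.75 = 1136.91
L = 948.95 / 1136.91 × 100 = 83.4675
Paasche component (current-period weights):
ΣP(2004)Q(2004) = 3.22×100 + 2.74×187 = 322 + 512.38 = 834.38
ΣP(2004)Q(1997) = 3.22×126 + 2.74×215 = 405.72 + 589.1 = 994.82
P = 834.38 / 994.82 × 100 = 83.8725
Fisher = √(L × P) = √(83.4675 × 83.8725) = 83.6697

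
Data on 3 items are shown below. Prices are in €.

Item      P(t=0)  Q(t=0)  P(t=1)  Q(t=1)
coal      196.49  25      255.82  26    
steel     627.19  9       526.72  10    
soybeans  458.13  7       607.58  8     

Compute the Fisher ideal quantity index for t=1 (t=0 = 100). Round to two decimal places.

109.17

Laspeyres component (base-period weights):
ΣP(t=0)Q(t=1) = 196.49×26 + 627.19×10 + 458.13×8 = 5108.74 + 6271.9 + 3665.04 = 15045.68
ΣP(t=0)Q(t=0) = 196.49×25 + 627.19×9 + 458.13×7 = 4912.25 + 5644.71 + 3206.91 = 13763.87
L = 15045.68 / 13763.87 × 100 = 109.3129
Paasche component (current-period weights):
ΣP(t=1)Q(t=1) = 255.82×26 + 526.72×10 + 607.58×8 = 6651.32 + 5267.2 + 4860.64 = 16779.16
ΣP(t=1)Q(t=0) = 255.82×25 + 526.72×9 + 607.58×7 = 6395.5 + 4740.48 + 4253.06 = 15389.04
P = 16779.16 / 15389.04 × 100 = 109.0332
Fisher = √(L × P) = √(109.3129 × 109.0332) = 109.1729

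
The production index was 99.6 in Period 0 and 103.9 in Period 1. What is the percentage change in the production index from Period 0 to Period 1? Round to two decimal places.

4.32%

Change = (103.9 − 99.6) / 99.6 × 100
       = 4.3 / 99.6 × 100 = 4.3173%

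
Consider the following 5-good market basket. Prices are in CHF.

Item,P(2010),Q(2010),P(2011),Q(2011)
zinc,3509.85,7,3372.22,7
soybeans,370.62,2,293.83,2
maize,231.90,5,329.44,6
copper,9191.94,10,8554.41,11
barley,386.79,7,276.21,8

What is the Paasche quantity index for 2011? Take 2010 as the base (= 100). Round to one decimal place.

Paasche quantity index uses current-period prices as weights.
ΣP(2011)·Q(2011) = 3372.22×7 + 293.83×2 + 329.44×6 + 8554.41×11 + 276.21×8 = 23605.54 + 587.66 + 1976.64 + 94098.51 + 2209.68 = 122478.03
ΣP(2011)·Q(2010) = 3372.22×7 + 293.83×2 + 329.44×5 + 8554.41×10 + 276.21×7 = 23605.54 + 587.66 + 1647.2 + 85544.1 + 1933.47 = 113317.97
Index = 122478.03 / 113317.97 × 100 = 108.0835

108.1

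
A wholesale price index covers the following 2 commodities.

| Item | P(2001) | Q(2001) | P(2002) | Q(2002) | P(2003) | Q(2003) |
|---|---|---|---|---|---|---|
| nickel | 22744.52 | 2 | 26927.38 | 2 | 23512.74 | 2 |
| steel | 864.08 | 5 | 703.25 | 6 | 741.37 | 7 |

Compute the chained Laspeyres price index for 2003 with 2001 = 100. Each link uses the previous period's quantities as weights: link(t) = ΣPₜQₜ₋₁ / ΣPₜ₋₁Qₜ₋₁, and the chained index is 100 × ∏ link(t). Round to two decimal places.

102.09

Link 2001→2002:
ΣP(2002)Q(2001) = 26927.38×2 + 703.25×5 = 53854.76 + 3516.25 = 57371.01
ΣP(2001)Q(2001) = 22744.52×2 + 864.08×5 = 45489.04 + 4320.4 = 49809.44
link = 57371.01/49809.44 = 1.151810
Link 2002→2003:
ΣP(2003)Q(2002) = 23512.74×2 + 741.37×6 = 47025.48 + 4448.22 = 51473.7
ΣP(2002)Q(2002) = 26927.38×2 + 703.25×6 = 53854.76 + 4219.5 = 58074.26
link = 51473.7/58074.26 = 0.886343
Chained index = 100 × 1.151810 × 0.886343 = 102.0898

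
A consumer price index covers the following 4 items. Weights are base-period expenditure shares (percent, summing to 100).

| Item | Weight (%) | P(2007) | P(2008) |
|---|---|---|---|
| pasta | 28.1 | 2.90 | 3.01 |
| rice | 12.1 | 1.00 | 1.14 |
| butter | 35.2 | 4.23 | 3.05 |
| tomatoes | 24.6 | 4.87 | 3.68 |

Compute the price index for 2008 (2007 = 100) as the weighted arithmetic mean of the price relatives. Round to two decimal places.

86.93

pasta: 28.1 × (3.01/2.90) = 28.1 × 1.037931 = 29.1659
rice: 12.1 × (1.14/1.00) = 12.1 × 1.140000 = 13.7940
butter: 35.2 × (3.05/4.23) = 35.2 × 0.721040 = 25.3806
tomatoes: 24.6 × (3.68/4.87) = 24.6 × 0.755647 = 18.5889
Index = Σ wᵢ·(p₁ᵢ/p₀ᵢ) = 29.1659 + 13.7940 + 25.3806 + 18.5889 = 86.9294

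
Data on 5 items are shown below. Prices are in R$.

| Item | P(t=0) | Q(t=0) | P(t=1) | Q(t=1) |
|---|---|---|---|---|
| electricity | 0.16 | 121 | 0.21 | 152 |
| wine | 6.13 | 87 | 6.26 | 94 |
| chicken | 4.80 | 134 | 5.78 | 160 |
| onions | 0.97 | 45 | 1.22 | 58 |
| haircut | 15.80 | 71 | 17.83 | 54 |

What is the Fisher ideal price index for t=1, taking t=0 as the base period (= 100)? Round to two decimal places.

113.04

Laspeyres component (base-period weights):
ΣP(t=1)Q(t=0) = 0.21×121 + 6.26×87 + 5.78×134 + 1.22×45 + 17.83×71 = 25.41 + 544.62 + 774.52 + 54.9 + 1265.93 = 2665.38
ΣP(t=0)Q(t=0) = 0.16×121 + 6.13×87 + 4.80×134 + 0.97×45 + 15.80×71 = 19.36 + 533.31 + 643.2 + 43.65 + 1121.8 = 2361.32
L = 2665.38 / 2361.32 × 100 = 112.8767
Paasche component (current-period weights):
ΣP(t=1)Q(t=1) = 0.21×152 + 6.26×94 + 5.78×160 + 1.22×58 + 17.83×54 = 31.92 + 588.44 + 924.8 + 70.76 + 962.82 = 2578.74
ΣP(t=0)Q(t=1) = 0.16×152 + 6.13×94 + 4.80×160 + 0.97×58 + 15.80×54 = 24.32 + 576.22 + 768 + 56.26 + 853.2 = 2278
P = 2578.74 / 2278 × 100 = 113.2019
Fisher = √(L × P) = √(112.8767 × 113.2019) = 113.0392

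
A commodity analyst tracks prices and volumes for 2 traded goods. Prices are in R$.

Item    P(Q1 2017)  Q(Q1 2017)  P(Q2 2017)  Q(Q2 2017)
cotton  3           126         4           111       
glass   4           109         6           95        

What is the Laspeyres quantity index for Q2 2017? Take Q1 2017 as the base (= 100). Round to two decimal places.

87.59

Laspeyres quantity index uses base-period prices as weights.
ΣP(Q1 2017)·Q(Q2 2017) = 3×111 + 4×95 = 333 + 380 = 713
ΣP(Q1 2017)·Q(Q1 2017) = 3×126 + 4×109 = 378 + 436 = 814
Index = 713 / 814 × 100 = 87.5921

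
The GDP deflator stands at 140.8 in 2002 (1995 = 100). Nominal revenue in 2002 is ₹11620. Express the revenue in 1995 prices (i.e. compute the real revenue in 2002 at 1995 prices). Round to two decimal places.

Real = Nominal ÷ (Index/100) = 11620 ÷ (140.8/100)
     = 11620 ÷ 1.408 = 8252.8409

8252.84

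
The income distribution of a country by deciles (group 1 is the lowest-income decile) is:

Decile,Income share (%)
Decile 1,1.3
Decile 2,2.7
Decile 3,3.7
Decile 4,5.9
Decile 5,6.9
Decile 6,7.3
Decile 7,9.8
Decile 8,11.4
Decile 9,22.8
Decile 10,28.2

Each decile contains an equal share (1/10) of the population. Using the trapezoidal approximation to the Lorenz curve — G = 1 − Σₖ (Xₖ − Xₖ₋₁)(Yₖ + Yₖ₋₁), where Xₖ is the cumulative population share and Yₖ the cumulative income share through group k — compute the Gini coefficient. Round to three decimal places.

0.433

Cumulative income shares Yₖ: 0.0130, 0.0400, 0.0770, 0.1360, 0.2050, 0.2780, 0.3760, 0.4900, 0.7180, 1.0000
Σ (Xₖ−Xₖ₋₁)(Yₖ+Yₖ₋₁) = (1/10)(0.0130+0.0000) + (1/10)(0.0400+0.0130) + (1/10)(0.0770+0.0400) + (1/10)(0.1360+0.0770) + (1/10)(0.2050+0.1360) + (1/10)(0.2780+0.2050) + (1/10)(0.3760+0.2780) + (1/10)(0.4900+0.3760) + (1/10)(0.7180+0.4900) + (1/10)(1.0000+0.7180)
  = 0.0013 + 0.0053 + 0.0117 + 0.0213 + 0.0341 + 0.0483 + 0.0654 + 0.0866 + 0.1208 + 0.1718 = 0.5666
G = 1 − 0.5666 = 0.4334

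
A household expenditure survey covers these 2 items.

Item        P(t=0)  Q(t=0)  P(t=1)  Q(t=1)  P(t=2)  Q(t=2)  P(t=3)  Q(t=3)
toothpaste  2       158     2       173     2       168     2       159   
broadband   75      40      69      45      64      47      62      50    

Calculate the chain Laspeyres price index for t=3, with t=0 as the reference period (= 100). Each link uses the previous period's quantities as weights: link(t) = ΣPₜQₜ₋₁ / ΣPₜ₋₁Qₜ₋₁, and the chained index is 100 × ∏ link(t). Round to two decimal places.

Link t=0→t=1:
ΣP(t=1)Q(t=0) = 2×158 + 69×40 = 316 + 2760 = 3076
ΣP(t=0)Q(t=0) = 2×158 + 75×40 = 316 + 3000 = 3316
link = 3076/3316 = 0.927624
Link t=1→t=2:
ΣP(t=2)Q(t=1) = 2×173 + 64×45 = 346 + 2880 = 3226
ΣP(t=1)Q(t=1) = 2×173 + 69×45 = 346 + 3105 = 3451
link = 3226/3451 = 0.934802
Link t=2→t=3:
ΣP(t=3)Q(t=2) = 2×168 + 62×47 = 336 + 2914 = 3250
ΣP(t=2)Q(t=2) = 2×168 + 64×47 = 336 + 3008 = 3344
link = 3250/3344 = 0.971890
Chained index = 100 × 0.927624 × 0.934802 × 0.971890 = 84.2769

84.28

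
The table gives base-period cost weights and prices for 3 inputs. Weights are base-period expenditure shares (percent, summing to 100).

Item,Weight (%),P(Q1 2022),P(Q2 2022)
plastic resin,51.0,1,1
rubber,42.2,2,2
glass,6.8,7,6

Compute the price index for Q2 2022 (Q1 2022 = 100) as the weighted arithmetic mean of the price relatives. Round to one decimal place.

plastic resin: 51.0 × (1/1) = 51.0 × 1.000000 = 51.0000
rubber: 42.2 × (2/2) = 42.2 × 1.000000 = 42.2000
glass: 6.8 × (6/7) = 6.8 × 0.857143 = 5.8286
Index = Σ wᵢ·(p₁ᵢ/p₀ᵢ) = 51.0000 + 42.2000 + 5.8286 = 99.0286

99.0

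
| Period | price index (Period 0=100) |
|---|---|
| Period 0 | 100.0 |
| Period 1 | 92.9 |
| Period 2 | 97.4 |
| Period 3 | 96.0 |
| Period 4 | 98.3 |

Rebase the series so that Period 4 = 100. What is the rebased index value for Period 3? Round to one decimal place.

Rebased(Period 3) = 96.0 / 98.3 × 100 = 97.6602

97.7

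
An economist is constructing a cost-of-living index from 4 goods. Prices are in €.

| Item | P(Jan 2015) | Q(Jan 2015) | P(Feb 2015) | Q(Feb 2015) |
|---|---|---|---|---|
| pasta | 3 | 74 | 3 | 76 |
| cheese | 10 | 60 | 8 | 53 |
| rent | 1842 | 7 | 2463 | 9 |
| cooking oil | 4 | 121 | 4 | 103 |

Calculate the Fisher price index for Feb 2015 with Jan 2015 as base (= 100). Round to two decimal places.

130.33

Laspeyres component (base-period weights):
ΣP(Feb 2015)Q(Jan 2015) = 3×74 + 8×60 + 2463×7 + 4×121 = 222 + 480 + 17241 + 484 = 18427
ΣP(Jan 2015)Q(Jan 2015) = 3×74 + 10×60 + 1842×7 + 4×121 = 222 + 600 + 12894 + 484 = 14200
L = 18427 / 14200 × 100 = 129.7676
Paasche component (current-period weights):
ΣP(Feb 2015)Q(Feb 2015) = 3×76 + 8×53 + 2463×9 + 4×103 = 228 + 424 + 22167 + 412 = 23231
ΣP(Jan 2015)Q(Feb 2015) = 3×76 + 10×53 + 1842×9 + 4×103 = 228 + 530 + 16578 + 412 = 17748
P = 23231 / 17748 × 100 = 130.8936
Fisher = √(L × P) = √(129.7676 × 130.8936) = 130.3294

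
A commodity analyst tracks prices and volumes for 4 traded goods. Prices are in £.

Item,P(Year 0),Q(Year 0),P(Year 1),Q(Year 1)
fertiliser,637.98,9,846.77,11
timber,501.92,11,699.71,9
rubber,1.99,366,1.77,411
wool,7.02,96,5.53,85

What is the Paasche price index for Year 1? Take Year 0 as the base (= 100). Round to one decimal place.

129.8

Paasche price index uses current-period quantities as weights.
ΣP(Year 1)·Q(Year 1) = 846.77×11 + 699.71×9 + 1.77×411 + 5.53×85 = 9314.47 + 6297.39 + 727.47 + 470.05 = 16809.38
ΣP(Year 0)·Q(Year 1) = 637.98×11 + 501.92×9 + 1.99×411 + 7.02×85 = 7017.78 + 4517.28 + 817.89 + 596.7 = 12949.65
Index = 16809.38 / 12949.65 × 100 = 129.8057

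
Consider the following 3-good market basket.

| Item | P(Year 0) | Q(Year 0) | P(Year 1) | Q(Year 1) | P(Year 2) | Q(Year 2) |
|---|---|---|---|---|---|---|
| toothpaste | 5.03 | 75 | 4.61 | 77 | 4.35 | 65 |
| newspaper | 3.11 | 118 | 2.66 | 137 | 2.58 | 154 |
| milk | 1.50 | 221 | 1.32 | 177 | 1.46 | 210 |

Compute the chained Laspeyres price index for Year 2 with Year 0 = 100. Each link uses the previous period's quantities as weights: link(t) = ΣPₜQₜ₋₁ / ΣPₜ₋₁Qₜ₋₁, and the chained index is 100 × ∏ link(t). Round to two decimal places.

Link Year 0→Year 1:
ΣP(Year 1)Q(Year 0) = 4.61×75 + 2.66×118 + 1.32×221 = 345.75 + 313.88 + 291.72 = 951.35
ΣP(Year 0)Q(Year 0) = 5.03×75 + 3.11×118 + 1.50×221 = 377.25 + 366.98 + 331.5 = 1075.73
link = 951.35/1075.73 = 0.884376
Link Year 1→Year 2:
ΣP(Year 2)Q(Year 1) = 4.35×77 + 2.58×137 + 1.46×177 = 334.95 + 353.46 + 258.42 = 946.83
ΣP(Year 1)Q(Year 1) = 4.61×77 + 2.66×137 + 1.32×177 = 354.97 + 364.42 + 233.64 = 953.03
link = 946.83/953.03 = 0.993494
Chained index = 100 × 0.884376 × 0.993494 = 87.8623

87.86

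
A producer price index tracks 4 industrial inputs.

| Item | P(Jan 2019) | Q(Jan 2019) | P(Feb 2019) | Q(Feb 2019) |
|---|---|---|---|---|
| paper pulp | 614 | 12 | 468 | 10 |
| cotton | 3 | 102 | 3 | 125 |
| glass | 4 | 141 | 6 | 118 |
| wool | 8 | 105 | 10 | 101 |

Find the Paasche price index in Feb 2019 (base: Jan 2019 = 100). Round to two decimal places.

86.89

Paasche price index uses current-period quantities as weights.
ΣP(Feb 2019)·Q(Feb 2019) = 468×10 + 3×125 + 6×118 + 10×101 = 4680 + 375 + 708 + 1010 = 6773
ΣP(Jan 2019)·Q(Feb 2019) = 614×10 + 3×125 + 4×118 + 8×101 = 6140 + 375 + 472 + 808 = 7795
Index = 6773 / 7795 × 100 = 86.8890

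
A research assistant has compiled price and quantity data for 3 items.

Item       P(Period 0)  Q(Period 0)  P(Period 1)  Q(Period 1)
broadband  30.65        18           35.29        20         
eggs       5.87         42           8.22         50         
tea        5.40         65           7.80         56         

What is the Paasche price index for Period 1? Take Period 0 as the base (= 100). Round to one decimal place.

Paasche price index uses current-period quantities as weights.
ΣP(Period 1)·Q(Period 1) = 35.29×20 + 8.22×50 + 7.80×56 = 705.8 + 411 + 436.8 = 1553.6
ΣP(Period 0)·Q(Period 1) = 30.65×20 + 5.87×50 + 5.40×56 = 613 + 293.5 + 302.4 = 1208.9
Index = 1553.6 / 1208.9 × 100 = 128.5135

128.5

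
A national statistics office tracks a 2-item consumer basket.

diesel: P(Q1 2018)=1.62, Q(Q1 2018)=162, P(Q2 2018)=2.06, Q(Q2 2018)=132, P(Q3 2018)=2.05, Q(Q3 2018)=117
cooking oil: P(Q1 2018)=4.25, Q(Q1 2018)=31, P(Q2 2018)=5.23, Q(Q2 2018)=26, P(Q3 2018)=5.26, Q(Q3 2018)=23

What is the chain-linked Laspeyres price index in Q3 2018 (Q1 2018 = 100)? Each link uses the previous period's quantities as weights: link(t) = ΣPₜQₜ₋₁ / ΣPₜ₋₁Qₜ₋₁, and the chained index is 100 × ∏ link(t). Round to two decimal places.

Link Q1 2018→Q2 2018:
ΣP(Q2 2018)Q(Q1 2018) = 2.06×162 + 5.23×31 = 333.72 + 162.13 = 495.85
ΣP(Q1 2018)Q(Q1 2018) = 1.62×162 + 4.25×31 = 262.44 + 131.75 = 394.19
link = 495.85/394.19 = 1.257896
Link Q2 2018→Q3 2018:
ΣP(Q3 2018)Q(Q2 2018) = 2.05×132 + 5.26×26 = 270.6 + 136.76 = 407.36
ΣP(Q2 2018)Q(Q2 2018) = 2.06×132 + 5.23×26 = 271.92 + 135.98 = 407.9
link = 407.36/407.9 = 0.998676
Chained index = 100 × 1.257896 × 0.998676 = 125.6231

125.62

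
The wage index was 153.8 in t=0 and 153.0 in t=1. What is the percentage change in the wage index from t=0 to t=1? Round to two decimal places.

Change = (153.0 − 153.8) / 153.8 × 100
       = -0.8 / 153.8 × 100 = -0.5202%

-0.52%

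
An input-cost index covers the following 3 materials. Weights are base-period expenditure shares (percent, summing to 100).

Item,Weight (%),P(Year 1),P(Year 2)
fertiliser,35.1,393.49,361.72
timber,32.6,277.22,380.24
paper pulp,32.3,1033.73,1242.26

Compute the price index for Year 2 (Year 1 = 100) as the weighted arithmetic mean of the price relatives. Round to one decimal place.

fertiliser: 35.1 × (361.72/393.49) = 35.1 × 0.919261 = 32.2661
timber: 32.6 × (380.24/277.22) = 32.6 × 1.371618 = 44.7148
paper pulp: 32.3 × (1242.26/1033.73) = 32.3 × 1.201726 = 38.8157
Index = Σ wᵢ·(p₁ᵢ/p₀ᵢ) = 32.2661 + 44.7148 + 38.8157 = 115.7966

115.8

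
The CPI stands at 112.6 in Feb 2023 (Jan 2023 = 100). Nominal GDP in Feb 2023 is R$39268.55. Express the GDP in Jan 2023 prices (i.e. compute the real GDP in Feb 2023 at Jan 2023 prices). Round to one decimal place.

Real = Nominal ÷ (Index/100) = 39268.55 ÷ (112.6/100)
     = 39268.55 ÷ 1.126 = 34874.3783

34874.4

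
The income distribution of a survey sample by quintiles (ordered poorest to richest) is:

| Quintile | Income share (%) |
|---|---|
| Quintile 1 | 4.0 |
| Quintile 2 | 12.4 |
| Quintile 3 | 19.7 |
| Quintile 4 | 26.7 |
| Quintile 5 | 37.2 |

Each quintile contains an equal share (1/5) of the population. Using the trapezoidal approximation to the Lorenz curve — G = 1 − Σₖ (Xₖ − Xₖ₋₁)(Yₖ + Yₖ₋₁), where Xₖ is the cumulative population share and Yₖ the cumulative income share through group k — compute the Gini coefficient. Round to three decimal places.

0.323

Cumulative income shares Yₖ: 0.0400, 0.1640, 0.3610, 0.6280, 1.0000
Σ (Xₖ−Xₖ₋₁)(Yₖ+Yₖ₋₁) = (1/5)(0.0400+0.0000) + (1/5)(0.1640+0.0400) + (1/5)(0.3610+0.1640) + (1/5)(0.6280+0.3610) + (1/5)(1.0000+0.6280)
  = 0.0080 + 0.0408 + 0.1050 + 0.1978 + 0.3256 = 0.6772
G = 1 − 0.6772 = 0.3228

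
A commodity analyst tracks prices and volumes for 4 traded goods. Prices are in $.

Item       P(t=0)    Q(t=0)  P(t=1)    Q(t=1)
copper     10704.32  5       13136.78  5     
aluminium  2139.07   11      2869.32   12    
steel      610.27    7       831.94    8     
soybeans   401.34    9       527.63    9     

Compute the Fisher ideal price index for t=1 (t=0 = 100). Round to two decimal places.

127.06

Laspeyres component (base-period weights):
ΣP(t=1)Q(t=0) = 13136.78×5 + 2869.32×11 + 831.94×7 + 527.63×9 = 65683.9 + 31562.52 + 5823.58 + 4748.67 = 107818.67
ΣP(t=0)Q(t=0) = 10704.32×5 + 2139.07×11 + 610.27×7 + 401.34×9 = 53521.6 + 23529.77 + 4271.89 + 3612.06 = 84935.32
L = 107818.67 / 84935.32 × 100 = 126.9421
Paasche component (current-period weights):
ΣP(t=1)Q(t=1) = 13136.78×5 + 2869.32×12 + 831.94×8 + 527.63×9 = 65683.9 + 34431.84 + 6655.52 + 4748.67 = 111519.93
ΣP(t=0)Q(t=1) = 10704.32×5 + 2139.07×12 + 610.27×8 + 401.34×9 = 53521.6 + 25668.84 + 4882.16 + 3612.06 = 87684.66
P = 111519.93 / 87684.66 × 100 = 127.1829
Fisher = √(L × P) = √(126.9421 × 127.1829) = 127.0625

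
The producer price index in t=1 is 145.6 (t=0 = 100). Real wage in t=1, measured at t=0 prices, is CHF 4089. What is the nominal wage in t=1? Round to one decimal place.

5953.6

Nominal = Real × (Index/100) = 4089 × (145.6/100)
        = 4089 × 1.456 = 5953.5840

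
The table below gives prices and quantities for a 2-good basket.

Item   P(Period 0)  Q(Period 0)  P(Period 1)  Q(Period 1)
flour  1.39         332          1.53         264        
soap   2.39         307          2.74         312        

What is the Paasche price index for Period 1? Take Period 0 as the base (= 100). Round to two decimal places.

Paasche price index uses current-period quantities as weights.
ΣP(Period 1)·Q(Period 1) = 1.53×264 + 2.74×312 = 403.92 + 854.88 = 1258.8
ΣP(Period 0)·Q(Period 1) = 1.39×264 + 2.39×312 = 366.96 + 745.68 = 1112.64
Index = 1258.8 / 1112.64 × 100 = 113.1363

113.14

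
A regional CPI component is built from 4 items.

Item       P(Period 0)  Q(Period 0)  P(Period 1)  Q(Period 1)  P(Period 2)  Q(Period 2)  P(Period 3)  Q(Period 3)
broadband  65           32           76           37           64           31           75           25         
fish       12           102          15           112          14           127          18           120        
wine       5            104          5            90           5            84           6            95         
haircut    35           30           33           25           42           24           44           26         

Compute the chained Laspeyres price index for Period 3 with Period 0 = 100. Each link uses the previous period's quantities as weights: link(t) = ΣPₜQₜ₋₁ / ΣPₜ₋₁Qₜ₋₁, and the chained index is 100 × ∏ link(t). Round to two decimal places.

Link Period 0→Period 1:
ΣP(Period 1)Q(Period 0) = 76×32 + 15×102 + 5×104 + 33×30 = 2432 + 1530 + 520 + 990 = 5472
ΣP(Period 0)Q(Period 0) = 65×32 + 12×102 + 5×104 + 35×30 = 2080 + 1224 + 520 + 1050 = 4874
link = 5472/4874 = 1.122692
Link Period 1→Period 2:
ΣP(Period 2)Q(Period 1) = 64×37 + 14×112 + 5×90 + 42×25 = 2368 + 1568 + 450 + 1050 = 5436
ΣP(Period 1)Q(Period 1) = 76×37 + 15×112 + 5×90 + 33×25 = 2812 + 1680 + 450 + 825 = 5767
link = 5436/5767 = 0.942604
Link Period 2→Period 3:
ΣP(Period 3)Q(Period 2) = 75×31 + 18×127 + 6×84 + 44×24 = 2325 + 2286 + 504 + 1056 = 6171
ΣP(Period 2)Q(Period 2) = 64×31 + 14×127 + 5×84 + 42×24 = 1984 + 1778 + 420 + 1008 = 5190
link = 6171/5190 = 1.189017
Chained index = 100 × 1.122692 × 0.942604 × 1.189017 = 125.8283

125.83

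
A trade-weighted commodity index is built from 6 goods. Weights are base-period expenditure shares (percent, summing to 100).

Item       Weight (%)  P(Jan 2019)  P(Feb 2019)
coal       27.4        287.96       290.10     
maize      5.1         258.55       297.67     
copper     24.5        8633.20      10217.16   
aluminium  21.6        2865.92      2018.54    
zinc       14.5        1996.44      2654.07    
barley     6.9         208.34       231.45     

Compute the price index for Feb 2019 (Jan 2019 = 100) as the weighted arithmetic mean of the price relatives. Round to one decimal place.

104.6

coal: 27.4 × (290.10/287.96) = 27.4 × 1.007432 = 27.6036
maize: 5.1 × (297.67/258.55) = 5.1 × 1.151305 = 5.8717
copper: 24.5 × (10217.16/8633.20) = 24.5 × 1.183473 = 28.9951
aluminium: 21.6 × (2018.54/2865.92) = 21.6 × 0.704325 = 15.2134
zinc: 14.5 × (2654.07/1996.44) = 14.5 × 1.329401 = 19.2763
barley: 6.9 × (231.45/208.34) = 6.9 × 1.110924 = 7.6654
Index = Σ wᵢ·(p₁ᵢ/p₀ᵢ) = 27.6036 + 5.8717 + 28.9951 + 15.2134 + 19.2763 + 7.6654 = 104.6255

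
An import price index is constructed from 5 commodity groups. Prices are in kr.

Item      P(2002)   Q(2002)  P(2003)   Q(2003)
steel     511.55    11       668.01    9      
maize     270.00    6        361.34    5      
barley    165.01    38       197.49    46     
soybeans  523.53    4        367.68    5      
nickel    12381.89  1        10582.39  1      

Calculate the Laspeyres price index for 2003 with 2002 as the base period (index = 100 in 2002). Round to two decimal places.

Laspeyres price index uses base-period quantities as weights.
ΣP(2003)·Q(2002) = 668.01×11 + 361.34×6 + 197.49×38 + 367.68×4 + 10582.39×1 = 7348.11 + 2168.04 + 7504.62 + 1470.72 + 10582.39 = 29073.88
ΣP(2002)·Q(2002) = 511.55×11 + 270.00×6 + 165.01×38 + 523.53×4 + 12381.89×1 = 5627.05 + 1620 + 6270.38 + 2094.12 + 12381.89 = 27993.44
Index = 29073.88 / 27993.44 × 100 = 103.8596

103.86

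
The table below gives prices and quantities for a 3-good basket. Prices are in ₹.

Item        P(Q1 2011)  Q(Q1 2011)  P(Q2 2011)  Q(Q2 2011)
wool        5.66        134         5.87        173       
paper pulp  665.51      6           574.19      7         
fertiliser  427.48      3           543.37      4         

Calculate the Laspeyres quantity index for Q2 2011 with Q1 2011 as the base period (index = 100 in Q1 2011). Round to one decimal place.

Laspeyres quantity index uses base-period prices as weights.
ΣP(Q1 2011)·Q(Q2 2011) = 5.66×173 + 665.51×7 + 427.48×4 = 979.18 + 4658.57 + 1709.92 = 7347.67
ΣP(Q1 2011)·Q(Q1 2011) = 5.66×134 + 665.51×6 + 427.48×3 = 758.44 + 3993.06 + 1282.44 = 6033.94
Index = 7347.67 / 6033.94 × 100 = 121.7723

121.8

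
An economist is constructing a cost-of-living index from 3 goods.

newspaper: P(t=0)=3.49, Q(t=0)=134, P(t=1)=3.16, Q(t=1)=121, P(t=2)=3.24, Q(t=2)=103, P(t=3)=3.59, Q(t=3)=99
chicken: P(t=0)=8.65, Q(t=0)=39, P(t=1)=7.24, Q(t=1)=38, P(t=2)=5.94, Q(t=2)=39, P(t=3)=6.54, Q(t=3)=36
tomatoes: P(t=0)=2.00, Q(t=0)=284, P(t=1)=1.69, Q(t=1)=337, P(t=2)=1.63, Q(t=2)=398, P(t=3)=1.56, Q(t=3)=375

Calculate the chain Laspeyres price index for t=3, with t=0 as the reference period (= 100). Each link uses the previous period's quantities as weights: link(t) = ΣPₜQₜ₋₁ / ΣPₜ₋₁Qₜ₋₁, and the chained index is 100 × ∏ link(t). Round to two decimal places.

Link t=0→t=1:
ΣP(t=1)Q(t=0) = 3.16×134 + 7.24×39 + 1.69×284 = 423.44 + 282.36 + 479.96 = 1185.76
ΣP(t=0)Q(t=0) = 3.49×134 + 8.65×39 + 2.00×284 = 467.66 + 337.35 + 568 = 1373.01
link = 1185.76/1373.01 = 0.863621
Link t=1→t=2:
ΣP(t=2)Q(t=1) = 3.24×121 + 5.94×38 + 1.63×337 = 392.04 + 225.72 + 549.31 = 1167.07
ΣP(t=1)Q(t=1) = 3.16×121 + 7.24×38 + 1.69×337 = 382.36 + 275.12 + 569.53 = 1227.01
link = 1167.07/1227.01 = 0.951150
Link t=2→t=3:
ΣP(t=3)Q(t=2) = 3.59×103 + 6.54×39 + 1.56×398 = 369.77 + 255.06 + 620.88 = 1245.71
ΣP(t=2)Q(t=2) = 3.24×103 + 5.94×39 + 1.63×398 = 333.72 + 231.66 + 648.74 = 1214.12
link = 1245.71/1214.12 = 1.026019
Chained index = 100 × 0.863621 × 0.951150 × 1.026019 = 84.2805

84.28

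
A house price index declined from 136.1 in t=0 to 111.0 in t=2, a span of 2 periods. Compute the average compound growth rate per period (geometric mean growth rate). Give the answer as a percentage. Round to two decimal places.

-9.69%

Growth factor = (111.0/136.1)^(1/2) = (0.815577)^(1/2) = 0.903093
Growth rate = 0.903093 − 1 = -0.096907 = -9.6907%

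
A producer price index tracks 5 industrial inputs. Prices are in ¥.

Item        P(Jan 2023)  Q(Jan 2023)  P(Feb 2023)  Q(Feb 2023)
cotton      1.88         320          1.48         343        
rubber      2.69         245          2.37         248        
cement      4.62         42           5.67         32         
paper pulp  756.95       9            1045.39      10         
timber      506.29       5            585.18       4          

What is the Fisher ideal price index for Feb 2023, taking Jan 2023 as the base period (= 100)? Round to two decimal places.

Laspeyres component (base-period weights):
ΣP(Feb 2023)Q(Jan 2023) = 1.48×320 + 2.37×245 + 5.67×42 + 1045.39×9 + 585.18×5 = 473.6 + 580.65 + 238.14 + 9408.51 + 2925.9 = 13626.8
ΣP(Jan 2023)Q(Jan 2023) = 1.88×320 + 2.69×245 + 4.62×42 + 756.95×9 + 506.29×5 = 601.6 + 659.05 + 194.04 + 6812.55 + 2531.45 = 10798.69
L = 13626.8 / 10798.69 × 100 = 126.1894
Paasche component (current-period weights):
ΣP(Feb 2023)Q(Feb 2023) = 1.48×343 + 2.37×248 + 5.67×32 + 1045.39×10 + 585.18×4 = 507.64 + 587.76 + 181.44 + 10453.9 + 2340.72 = 14071.46
ΣP(Jan 2023)Q(Feb 2023) = 1.88×343 + 2.69×248 + 4.62×32 + 756.95×10 + 506.29×4 = 644.84 + 667.12 + 147.84 + 7569.5 + 2025.16 = 11054.46
P = 14071.46 / 11054.46 × 100 = 127.2922
Fisher = √(L × P) = √(126.1894 × 127.2922) = 126.7396

126.74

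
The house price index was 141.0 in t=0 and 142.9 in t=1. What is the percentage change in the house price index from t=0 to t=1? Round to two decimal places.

1.35%

Change = (142.9 − 141.0) / 141.0 × 100
       = 1.9 / 141.0 × 100 = 1.3475%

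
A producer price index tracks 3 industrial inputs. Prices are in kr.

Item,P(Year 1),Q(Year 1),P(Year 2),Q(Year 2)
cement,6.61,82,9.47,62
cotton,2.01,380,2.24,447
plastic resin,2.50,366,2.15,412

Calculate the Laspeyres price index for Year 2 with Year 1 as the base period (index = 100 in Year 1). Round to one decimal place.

108.7

Laspeyres price index uses base-period quantities as weights.
ΣP(Year 2)·Q(Year 1) = 9.47×82 + 2.24×380 + 2.15×366 = 776.54 + 851.2 + 786.9 = 2414.64
ΣP(Year 1)·Q(Year 1) = 6.61×82 + 2.01×380 + 2.50×366 = 542.02 + 763.8 + 915 = 2220.82
Index = 2414.64 / 2220.82 × 100 = 108.7274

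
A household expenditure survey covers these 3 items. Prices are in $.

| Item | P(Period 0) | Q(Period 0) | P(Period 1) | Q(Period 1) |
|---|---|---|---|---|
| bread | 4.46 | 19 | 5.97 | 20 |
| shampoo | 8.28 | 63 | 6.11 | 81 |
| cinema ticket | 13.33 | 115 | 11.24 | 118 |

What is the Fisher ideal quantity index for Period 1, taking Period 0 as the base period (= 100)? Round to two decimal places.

108.70

Laspeyres component (base-period weights):
ΣP(Period 0)Q(Period 1) = 4.46×20 + 8.28×81 + 13.33×118 = 89.2 + 670.68 + 1572.94 = 2332.82
ΣP(Period 0)Q(Period 0) = 4.46×19 + 8.28×63 + 13.33×115 = 84.74 + 521.64 + 1532.95 = 2139.33
L = 2332.82 / 2139.33 × 100 = 109.0444
Paasche component (current-period weights):
ΣP(Period 1)Q(Period 1) = 5.97×20 + 6.11×81 + 11.24×118 = 119.4 + 494.91 + 1326.32 = 1940.63
ΣP(Period 1)Q(Period 0) = 5.97×19 + 6.11×63 + 11.24×115 = 113.43 + 384.93 + 1292.6 = 1790.96
P = 1940.63 / 1790.96 × 100 = 108.3570
Fisher = √(L × P) = √(109.0444 × 108.3570) = 108.7002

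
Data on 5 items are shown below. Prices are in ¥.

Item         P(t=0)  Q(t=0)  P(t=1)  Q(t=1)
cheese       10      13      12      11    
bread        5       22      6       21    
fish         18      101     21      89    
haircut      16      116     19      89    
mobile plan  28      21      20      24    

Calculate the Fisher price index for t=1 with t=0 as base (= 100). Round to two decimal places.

110.81

Laspeyres component (base-period weights):
ΣP(t=1)Q(t=0) = 12×13 + 6×22 + 21×101 + 19×116 + 20×21 = 156 + 132 + 2121 + 2204 + 420 = 5033
ΣP(t=0)Q(t=0) = 10×13 + 5×22 + 18×101 + 16×116 + 28×21 = 130 + 110 + 1818 + 1856 + 588 = 4502
L = 5033 / 4502 × 100 = 111.7948
Paasche component (current-period weights):
ΣP(t=1)Q(t=1) = 12×11 + 6×21 + 21×89 + 19×89 + 20×24 = 132 + 126 + 1869 + 1691 + 480 = 4298
ΣP(t=0)Q(t=1) = 10×11 + 5×21 + 18×89 + 16×89 + 28×24 = 110 + 105 + 1602 + 1424 + 672 = 3913
P = 4298 / 3913 × 100 = 109.8390
Fisher = √(L × P) = √(111.7948 × 109.8390) = 110.8126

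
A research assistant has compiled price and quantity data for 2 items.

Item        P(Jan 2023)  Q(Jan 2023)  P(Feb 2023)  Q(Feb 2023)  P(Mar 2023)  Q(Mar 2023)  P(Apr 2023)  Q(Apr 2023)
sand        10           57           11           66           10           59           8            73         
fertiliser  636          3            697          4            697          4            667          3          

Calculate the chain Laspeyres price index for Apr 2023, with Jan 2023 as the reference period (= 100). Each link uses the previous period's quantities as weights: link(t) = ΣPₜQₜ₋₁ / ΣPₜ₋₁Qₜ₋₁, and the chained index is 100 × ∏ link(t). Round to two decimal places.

100.04

Link Jan 2023→Feb 2023:
ΣP(Feb 2023)Q(Jan 2023) = 11×57 + 697×3 = 627 + 2091 = 2718
ΣP(Jan 2023)Q(Jan 2023) = 10×57 + 636×3 = 570 + 1908 = 2478
link = 2718/2478 = 1.096852
Link Feb 2023→Mar 2023:
ΣP(Mar 2023)Q(Feb 2023) = 10×66 + 697×4 = 660 + 2788 = 3448
ΣP(Feb 2023)Q(Feb 2023) = 11×66 + 697×4 = 726 + 2788 = 3514
link = 3448/3514 = 0.981218
Link Mar 2023→Apr 2023:
ΣP(Apr 2023)Q(Mar 2023) = 8×59 + 667×4 = 472 + 2668 = 3140
ΣP(Mar 2023)Q(Mar 2023) = 10×59 + 697×4 = 590 + 2788 = 3378
link = 3140/3378 = 0.929544
Chained index = 100 × 1.096852 × 0.981218 × 0.929544 = 100.0423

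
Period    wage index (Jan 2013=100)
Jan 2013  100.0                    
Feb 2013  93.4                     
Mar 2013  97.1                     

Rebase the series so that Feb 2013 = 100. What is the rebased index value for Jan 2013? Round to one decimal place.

Rebased(Jan 2013) = 100.0 / 93.4 × 100 = 107.0664

107.1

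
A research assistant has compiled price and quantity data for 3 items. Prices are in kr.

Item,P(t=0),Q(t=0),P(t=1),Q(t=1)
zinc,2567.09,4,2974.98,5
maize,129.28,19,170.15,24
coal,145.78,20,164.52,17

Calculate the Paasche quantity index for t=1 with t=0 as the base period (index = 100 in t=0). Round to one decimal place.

118.1

Paasche quantity index uses current-period prices as weights.
ΣP(t=1)·Q(t=1) = 2974.98×5 + 170.15×24 + 164.52×17 = 14874.9 + 4083.6 + 2796.84 = 21755.34
ΣP(t=1)·Q(t=0) = 2974.98×4 + 170.15×19 + 164.52×20 = 11899.92 + 3232.85 + 3290.4 = 18423.17
Index = 21755.34 / 18423.17 × 100 = 118.0868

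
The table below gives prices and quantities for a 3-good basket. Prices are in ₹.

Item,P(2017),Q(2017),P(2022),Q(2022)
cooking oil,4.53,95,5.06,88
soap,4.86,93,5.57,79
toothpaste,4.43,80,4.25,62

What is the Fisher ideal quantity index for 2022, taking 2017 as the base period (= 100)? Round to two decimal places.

85.65

Laspeyres component (base-period weights):
ΣP(2017)Q(2022) = 4.53×88 + 4.86×79 + 4.43×62 = 398.64 + 383.94 + 274.66 = 1057.24
ΣP(2017)Q(2017) = 4.53×95 + 4.86×93 + 4.43×80 = 430.35 + 451.98 + 354.4 = 1236.73
L = 1057.24 / 1236.73 × 100 = 85.4867
Paasche component (current-period weights):
ΣP(2022)Q(2022) = 5.06×88 + 5.57×79 + 4.25×62 = 445.28 + 440.03 + 263.5 = 1148.81
ΣP(2022)Q(2017) = 5.06×95 + 5.57×93 + 4.25×80 = 480.7 + 518.01 + 340 = 1338.71
P = 1148.81 / 1338.71 × 100 = 85.8147
Fisher = √(L × P) = √(85.4867 × 85.8147) = 85.6506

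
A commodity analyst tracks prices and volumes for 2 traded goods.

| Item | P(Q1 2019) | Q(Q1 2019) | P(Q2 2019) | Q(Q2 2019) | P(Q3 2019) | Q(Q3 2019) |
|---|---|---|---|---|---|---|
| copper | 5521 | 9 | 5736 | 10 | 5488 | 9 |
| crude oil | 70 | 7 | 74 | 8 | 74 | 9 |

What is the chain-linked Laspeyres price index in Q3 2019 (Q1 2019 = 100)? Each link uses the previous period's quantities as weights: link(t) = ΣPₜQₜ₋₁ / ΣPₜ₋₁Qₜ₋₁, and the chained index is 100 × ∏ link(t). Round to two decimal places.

Link Q1 2019→Q2 2019:
ΣP(Q2 2019)Q(Q1 2019) = 5736×9 + 74×7 = 51624 + 518 = 52142
ΣP(Q1 2019)Q(Q1 2019) = 5521×9 + 70×7 = 49689 + 490 = 50179
link = 52142/50179 = 1.039120
Link Q2 2019→Q3 2019:
ΣP(Q3 2019)Q(Q2 2019) = 5488×10 + 74×8 = 54880 + 592 = 55472
ΣP(Q2 2019)Q(Q2 2019) = 5736×10 + 74×8 = 57360 + 592 = 57952
link = 55472/57952 = 0.957206
Chained index = 100 × 1.039120 × 0.957206 = 99.4652

99.47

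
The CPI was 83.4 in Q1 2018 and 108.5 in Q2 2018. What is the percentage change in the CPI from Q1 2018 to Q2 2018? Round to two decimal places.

Change = (108.5 − 83.4) / 83.4 × 100
       = 25.1 / 83.4 × 100 = 30.0959%

30.10%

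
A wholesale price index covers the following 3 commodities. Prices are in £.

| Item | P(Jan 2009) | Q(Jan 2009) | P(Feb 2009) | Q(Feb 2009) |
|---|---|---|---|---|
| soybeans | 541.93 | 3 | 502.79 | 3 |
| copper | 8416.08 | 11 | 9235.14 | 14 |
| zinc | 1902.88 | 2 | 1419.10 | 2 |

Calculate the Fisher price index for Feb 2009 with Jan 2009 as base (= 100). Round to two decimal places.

108.25

Laspeyres component (base-period weights):
ΣP(Feb 2009)Q(Jan 2009) = 502.79×3 + 9235.14×11 + 1419.10×2 = 1508.37 + 101586.54 + 2838.2 = 105933.11
ΣP(Jan 2009)Q(Jan 2009) = 541.93×3 + 8416.08×11 + 1902.88×2 = 1625.79 + 92576.88 + 3805.76 = 98008.43
L = 105933.11 / 98008.43 × 100 = 108.0857
Paasche component (current-period weights):
ΣP(Feb 2009)Q(Feb 2009) = 502.79×3 + 9235.14×14 + 1419.10×2 = 1508.37 + 129291.96 + 2838.2 = 133638.53
ΣP(Jan 2009)Q(Feb 2009) = 541.93×3 + 8416.08×14 + 1902.88×2 = 1625.79 + 117825.12 + 3805.76 = 123256.67
P = 133638.53 / 123256.67 × 100 = 108.4230
Fisher = √(L × P) = √(108.0857 × 108.4230) = 108.2542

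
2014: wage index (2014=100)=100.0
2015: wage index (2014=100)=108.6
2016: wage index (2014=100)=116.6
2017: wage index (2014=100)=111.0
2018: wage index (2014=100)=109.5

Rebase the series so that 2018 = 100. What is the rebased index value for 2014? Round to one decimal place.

Rebased(2014) = 100.0 / 109.5 × 100 = 91.3242

91.3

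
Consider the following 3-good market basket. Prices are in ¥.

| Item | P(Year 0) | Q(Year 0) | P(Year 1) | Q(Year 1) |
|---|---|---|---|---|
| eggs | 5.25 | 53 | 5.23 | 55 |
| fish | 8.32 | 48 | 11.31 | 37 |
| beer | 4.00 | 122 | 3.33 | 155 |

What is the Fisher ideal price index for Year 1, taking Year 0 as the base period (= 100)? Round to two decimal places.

Laspeyres component (base-period weights):
ΣP(Year 1)Q(Year 0) = 5.23×53 + 11.31×48 + 3.33×122 = 277.19 + 542.88 + 406.26 = 1226.33
ΣP(Year 0)Q(Year 0) = 5.25×53 + 8.32×48 + 4.00×122 = 278.25 + 399.36 + 488 = 1165.61
L = 1226.33 / 1165.61 × 100 = 105.2093
Paasche component (current-period weights):
ΣP(Year 1)Q(Year 1) = 5.23×55 + 11.31×37 + 3.33×155 = 287.65 + 418.47 + 516.15 = 1222.27
ΣP(Year 0)Q(Year 1) = 5.25×55 + 8.32×37 + 4.00×155 = 288.75 + 307.84 + 620 = 1216.59
P = 1222.27 / 1216.59 × 100 = 100.4669
Fisher = √(L × P) = √(105.2093 × 100.4669) = 102.8107

102.81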